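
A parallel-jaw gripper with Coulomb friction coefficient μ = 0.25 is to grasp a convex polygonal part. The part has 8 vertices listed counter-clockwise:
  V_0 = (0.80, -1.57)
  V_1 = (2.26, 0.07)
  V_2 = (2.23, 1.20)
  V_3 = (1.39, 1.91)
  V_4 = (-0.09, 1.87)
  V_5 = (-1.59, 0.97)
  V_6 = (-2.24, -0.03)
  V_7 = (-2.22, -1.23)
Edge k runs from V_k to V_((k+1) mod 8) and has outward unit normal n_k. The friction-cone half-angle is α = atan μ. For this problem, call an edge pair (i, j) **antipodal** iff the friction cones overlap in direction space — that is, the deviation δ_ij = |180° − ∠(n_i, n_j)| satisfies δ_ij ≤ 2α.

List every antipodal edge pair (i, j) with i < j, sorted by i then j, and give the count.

count = 4; pairs: (0,4), (0,5), (1,6), (3,7)

α = atan 0.25 = 14.04°;  2α = 28.07°
n_0 = (+0.7469, -0.6649)
n_1 = (+0.9996, +0.0265)
n_2 = (+0.6455, +0.7637)
n_3 = (-0.0270, +0.9996)
n_4 = (-0.5145, +0.8575)
n_5 = (-0.8384, +0.5450)
n_6 = (-0.9999, -0.0167)
n_7 = (-0.1119, -0.9937)
  (0,1): δ = 136.80°  ·
  (0,2): δ = 88.53°  ·
  (0,3): δ = 46.77°  ·
  (0,4): δ = 17.36°  ✓
  (0,5): δ = 8.65°  ✓
  (0,6): δ = 42.63°  ·
  (0,7): δ = 125.25°  ·
  (1,2): δ = 131.73°  ·
  (1,3): δ = 89.97°  ·
  (1,4): δ = 60.56°  ·
  (1,5): δ = 34.54°  ·
  (1,6): δ = 0.57°  ✓
  (1,7): δ = 82.06°  ·
  (2,3): δ = 138.25°  ·
  (2,4): δ = 108.83°  ·
  (2,5): δ = 82.82°  ·
  (2,6): δ = 48.84°  ·
  (2,7): δ = 33.78°  ·
  (3,4): δ = 150.58°  ·
  (3,5): δ = 124.57°  ·
  (3,6): δ = 90.59°  ·
  (3,7): δ = 7.97°  ✓
  (4,5): δ = 153.99°  ·
  (4,6): δ = 120.01°  ·
  (4,7): δ = 37.39°  ·
  (5,6): δ = 146.02°  ·
  (5,7): δ = 63.40°  ·
  (6,7): δ = 97.38°  ·
antipodal pairs: 4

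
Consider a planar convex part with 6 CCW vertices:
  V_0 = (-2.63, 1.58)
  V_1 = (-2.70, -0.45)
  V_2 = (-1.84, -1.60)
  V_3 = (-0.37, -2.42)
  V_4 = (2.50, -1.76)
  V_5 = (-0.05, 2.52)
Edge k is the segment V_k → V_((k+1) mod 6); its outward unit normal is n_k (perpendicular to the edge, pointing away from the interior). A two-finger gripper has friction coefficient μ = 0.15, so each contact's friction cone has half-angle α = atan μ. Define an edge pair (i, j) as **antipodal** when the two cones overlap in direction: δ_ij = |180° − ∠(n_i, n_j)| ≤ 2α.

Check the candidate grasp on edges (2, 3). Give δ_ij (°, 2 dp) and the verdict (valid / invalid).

α = atan 0.15 = 8.53°;  2α = 17.06°
edge 2: e_2 = (+1.47, -0.82);  n_2 = (-0.4872, -0.8733)
edge 3: e_3 = (+2.87, +0.66);  n_3 = (+0.2241, -0.9746)
∠(n_2, n_3) = 42.10°
δ = |180° − 42.10°| = 137.90°
137.90° > 2α = 17.06°  →  invalid

δ = 137.90°, invalid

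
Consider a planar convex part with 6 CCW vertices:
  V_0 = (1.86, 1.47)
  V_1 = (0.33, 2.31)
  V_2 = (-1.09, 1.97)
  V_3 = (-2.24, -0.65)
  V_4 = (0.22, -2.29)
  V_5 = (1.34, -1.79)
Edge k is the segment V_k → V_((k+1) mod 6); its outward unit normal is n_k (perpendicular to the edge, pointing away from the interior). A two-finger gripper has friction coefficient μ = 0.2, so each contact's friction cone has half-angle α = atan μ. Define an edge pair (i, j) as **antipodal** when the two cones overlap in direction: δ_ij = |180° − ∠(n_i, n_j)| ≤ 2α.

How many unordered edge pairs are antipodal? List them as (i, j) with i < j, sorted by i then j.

α = atan 0.2 = 11.31°;  2α = 22.62°
n_0 = (+0.4813, +0.8766)
n_1 = (-0.2329, +0.9725)
n_2 = (-0.9157, +0.4019)
n_3 = (-0.5547, -0.8321)
n_4 = (+0.4077, -0.9131)
n_5 = (+0.9875, -0.1575)
  (0,1): δ = 137.77°  ·
  (0,2): δ = 84.93°  ·
  (0,3): δ = 4.92°  ✓
  (0,4): δ = 52.82°  ·
  (0,5): δ = 109.70°  ·
  (1,2): δ = 127.16°  ·
  (1,3): δ = 47.16°  ·
  (1,4): δ = 10.59°  ✓
  (1,5): δ = 67.47°  ·
  (2,3): δ = 99.99°  ·
  (2,4): δ = 42.24°  ·
  (2,5): δ = 14.64°  ✓
  (3,4): δ = 122.25°  ·
  (3,5): δ = 65.37°  ·
  (4,5): δ = 123.12°  ·
antipodal pairs: 3

count = 3; pairs: (0,3), (1,4), (2,5)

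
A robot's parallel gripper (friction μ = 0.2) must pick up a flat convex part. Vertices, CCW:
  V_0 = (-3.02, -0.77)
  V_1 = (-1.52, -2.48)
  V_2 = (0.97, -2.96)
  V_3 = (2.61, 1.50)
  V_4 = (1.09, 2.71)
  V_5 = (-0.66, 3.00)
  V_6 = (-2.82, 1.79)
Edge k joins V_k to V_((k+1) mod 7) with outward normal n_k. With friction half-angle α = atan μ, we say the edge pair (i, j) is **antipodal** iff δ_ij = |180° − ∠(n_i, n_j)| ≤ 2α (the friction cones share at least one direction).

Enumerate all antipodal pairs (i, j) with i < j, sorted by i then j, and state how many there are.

count = 3; pairs: (0,3), (1,4), (2,6)

α = atan 0.2 = 11.31°;  2α = 22.62°
n_0 = (-0.7518, -0.6594)
n_1 = (-0.1893, -0.9819)
n_2 = (+0.9386, -0.3451)
n_3 = (+0.6228, +0.7824)
n_4 = (+0.1635, +0.9865)
n_5 = (-0.4887, +0.8724)
n_6 = (-0.9970, +0.0779)
  (0,1): δ = 142.17°  ·
  (0,2): δ = 61.45°  ·
  (0,3): δ = 10.22°  ✓
  (0,4): δ = 39.33°  ·
  (0,5): δ = 78.00°  ·
  (0,6): δ = 134.28°  ·
  (1,2): δ = 99.28°  ·
  (1,3): δ = 27.61°  ·
  (1,4): δ = 1.50°  ✓
  (1,5): δ = 40.17°  ·
  (1,6): δ = 96.44°  ·
  (2,3): δ = 108.33°  ·
  (2,4): δ = 79.22°  ·
  (2,5): δ = 40.55°  ·
  (2,6): δ = 15.72°  ✓
  (3,4): δ = 150.89°  ·
  (3,5): δ = 112.22°  ·
  (3,6): δ = 55.95°  ·
  (4,5): δ = 141.33°  ·
  (4,6): δ = 85.06°  ·
  (5,6): δ = 123.72°  ·
antipodal pairs: 3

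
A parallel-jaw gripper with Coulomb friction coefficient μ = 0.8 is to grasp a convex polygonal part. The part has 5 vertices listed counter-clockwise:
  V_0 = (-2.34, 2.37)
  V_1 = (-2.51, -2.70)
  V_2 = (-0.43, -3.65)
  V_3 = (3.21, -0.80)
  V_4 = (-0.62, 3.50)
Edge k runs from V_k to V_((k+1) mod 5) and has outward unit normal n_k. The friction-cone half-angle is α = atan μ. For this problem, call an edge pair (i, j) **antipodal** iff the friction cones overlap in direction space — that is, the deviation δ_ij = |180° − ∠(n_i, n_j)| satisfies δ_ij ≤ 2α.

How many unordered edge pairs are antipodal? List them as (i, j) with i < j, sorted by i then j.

count = 5; pairs: (0,2), (0,3), (1,3), (1,4), (2,4)

α = atan 0.8 = 38.66°;  2α = 77.32°
n_0 = (-0.9994, +0.0335)
n_1 = (-0.4154, -0.9096)
n_2 = (+0.6165, -0.7874)
n_3 = (+0.7467, +0.6651)
n_4 = (-0.5491, +0.8358)
  (0,1): δ = 112.63°  ·
  (0,2): δ = 50.02°  ✓
  (0,3): δ = 43.61°  ✓
  (0,4): δ = 125.22°  ·
  (1,2): δ = 117.39°  ·
  (1,3): δ = 23.76°  ✓
  (1,4): δ = 57.85°  ✓
  (2,3): δ = 86.37°  ·
  (2,4): δ = 4.76°  ✓
  (3,4): δ = 98.39°  ·
antipodal pairs: 5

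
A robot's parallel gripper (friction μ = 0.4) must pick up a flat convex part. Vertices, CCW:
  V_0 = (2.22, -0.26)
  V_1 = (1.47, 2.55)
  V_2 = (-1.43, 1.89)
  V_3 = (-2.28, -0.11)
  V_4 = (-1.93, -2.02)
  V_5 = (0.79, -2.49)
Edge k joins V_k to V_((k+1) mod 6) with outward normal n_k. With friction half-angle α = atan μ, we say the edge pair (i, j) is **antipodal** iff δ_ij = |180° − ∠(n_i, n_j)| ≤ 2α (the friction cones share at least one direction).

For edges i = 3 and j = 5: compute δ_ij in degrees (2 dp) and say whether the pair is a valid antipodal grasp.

δ = 43.05°, valid

α = atan 0.4 = 21.80°;  2α = 43.60°
edge 3: e_3 = (+0.35, -1.91);  n_3 = (-0.9836, -0.1802)
edge 5: e_5 = (+1.43, +2.23);  n_5 = (+0.8418, -0.5398)
∠(n_3, n_5) = 136.95°
δ = |180° − 136.95°| = 43.05°
43.05° ≤ 2α = 43.60°  →  valid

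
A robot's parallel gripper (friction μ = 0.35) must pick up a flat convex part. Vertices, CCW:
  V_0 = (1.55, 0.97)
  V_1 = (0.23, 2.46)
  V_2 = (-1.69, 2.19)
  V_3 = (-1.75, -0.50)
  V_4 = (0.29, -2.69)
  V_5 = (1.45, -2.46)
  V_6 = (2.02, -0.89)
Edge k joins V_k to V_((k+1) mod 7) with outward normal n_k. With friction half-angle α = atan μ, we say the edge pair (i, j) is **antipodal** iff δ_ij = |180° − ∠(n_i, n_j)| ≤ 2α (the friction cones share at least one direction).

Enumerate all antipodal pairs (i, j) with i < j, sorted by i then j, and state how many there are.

count = 5; pairs: (0,3), (1,4), (2,5), (2,6), (3,6)

α = atan 0.35 = 19.29°;  2α = 38.58°
n_0 = (+0.7485, +0.6631)
n_1 = (-0.1393, +0.9903)
n_2 = (-0.9998, +0.0223)
n_3 = (-0.7317, -0.6816)
n_4 = (+0.1945, -0.9809)
n_5 = (+0.9400, -0.3413)
n_6 = (+0.9695, +0.2450)
  (0,1): δ = 123.53°  ·
  (0,2): δ = 42.82°  ·
  (0,3): δ = 1.43°  ✓
  (0,4): δ = 59.68°  ·
  (0,5): δ = 118.51°  ·
  (0,6): δ = 152.64°  ·
  (1,2): δ = 99.28°  ·
  (1,3): δ = 55.04°  ·
  (1,4): δ = 3.21°  ✓
  (1,5): δ = 62.04°  ·
  (1,6): δ = 96.18°  ·
  (2,3): δ = 135.75°  ·
  (2,4): δ = 77.51°  ·
  (2,5): δ = 18.68°  ✓
  (2,6): δ = 15.46°  ✓
  (3,4): δ = 121.75°  ·
  (3,5): δ = 62.92°  ·
  (3,6): δ = 28.79°  ✓
  (4,5): δ = 121.17°  ·
  (4,6): δ = 87.03°  ·
  (5,6): δ = 145.87°  ·
antipodal pairs: 5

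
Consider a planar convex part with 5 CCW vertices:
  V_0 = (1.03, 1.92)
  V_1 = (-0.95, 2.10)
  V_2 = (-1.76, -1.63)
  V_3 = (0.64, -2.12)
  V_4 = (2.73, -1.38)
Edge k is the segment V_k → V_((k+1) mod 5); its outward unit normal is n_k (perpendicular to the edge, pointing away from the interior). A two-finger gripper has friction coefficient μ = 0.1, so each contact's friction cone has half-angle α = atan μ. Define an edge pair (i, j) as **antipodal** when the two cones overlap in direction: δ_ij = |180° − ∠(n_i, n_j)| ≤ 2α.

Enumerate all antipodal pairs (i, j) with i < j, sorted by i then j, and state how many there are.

α = atan 0.1 = 5.71°;  2α = 11.42°
n_0 = (+0.0905, +0.9959)
n_1 = (-0.9772, +0.2122)
n_2 = (-0.2000, -0.9798)
n_3 = (+0.3338, -0.9427)
n_4 = (+0.8890, +0.4580)
  (0,1): δ = 97.06°  ·
  (0,2): δ = 6.34°  ✓
  (0,3): δ = 24.69°  ·
  (0,4): δ = 122.45°  ·
  (1,2): δ = 89.29°  ·
  (1,3): δ = 58.25°  ·
  (1,4): δ = 39.51°  ·
  (2,3): δ = 148.96°  ·
  (2,4): δ = 51.21°  ·
  (3,4): δ = 82.24°  ·
antipodal pairs: 1

count = 1; pairs: (0,2)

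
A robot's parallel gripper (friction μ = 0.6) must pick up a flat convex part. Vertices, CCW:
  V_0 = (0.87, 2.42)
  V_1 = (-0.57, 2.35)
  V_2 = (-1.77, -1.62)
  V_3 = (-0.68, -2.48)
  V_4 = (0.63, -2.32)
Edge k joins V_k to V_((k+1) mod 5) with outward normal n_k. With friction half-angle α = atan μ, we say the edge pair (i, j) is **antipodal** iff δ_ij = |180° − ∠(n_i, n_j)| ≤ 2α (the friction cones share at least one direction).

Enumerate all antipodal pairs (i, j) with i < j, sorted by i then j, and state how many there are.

α = atan 0.6 = 30.96°;  2α = 61.93°
n_0 = (-0.0486, +0.9988)
n_1 = (-0.9572, +0.2893)
n_2 = (-0.6194, -0.7851)
n_3 = (+0.1212, -0.9926)
n_4 = (+0.9987, -0.0506)
  (0,1): δ = 109.60°  ·
  (0,2): δ = 41.06°  ✓
  (0,3): δ = 4.18°  ✓
  (0,4): δ = 84.32°  ·
  (1,2): δ = 111.45°  ·
  (1,3): δ = 66.22°  ·
  (1,4): δ = 13.92°  ✓
  (2,3): δ = 134.76°  ·
  (2,4): δ = 54.63°  ✓
  (3,4): δ = 99.86°  ·
antipodal pairs: 4

count = 4; pairs: (0,2), (0,3), (1,4), (2,4)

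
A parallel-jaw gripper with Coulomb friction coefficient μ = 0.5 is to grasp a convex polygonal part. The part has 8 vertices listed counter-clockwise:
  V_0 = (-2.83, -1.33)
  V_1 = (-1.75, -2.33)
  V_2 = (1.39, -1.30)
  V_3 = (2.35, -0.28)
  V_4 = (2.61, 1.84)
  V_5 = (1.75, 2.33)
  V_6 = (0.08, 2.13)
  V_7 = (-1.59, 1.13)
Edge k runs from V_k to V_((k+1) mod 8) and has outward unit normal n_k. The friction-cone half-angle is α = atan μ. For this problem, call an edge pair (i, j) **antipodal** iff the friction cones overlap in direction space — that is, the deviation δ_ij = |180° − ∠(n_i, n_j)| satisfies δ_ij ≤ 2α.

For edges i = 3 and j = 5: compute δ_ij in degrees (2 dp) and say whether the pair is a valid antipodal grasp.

α = atan 0.5 = 26.57°;  2α = 53.13°
edge 3: e_3 = (+0.26, +2.12);  n_3 = (+0.9926, -0.1217)
edge 5: e_5 = (-1.67, -0.20);  n_5 = (-0.1189, +0.9929)
∠(n_3, n_5) = 103.82°
δ = |180° − 103.82°| = 76.18°
76.18° > 2α = 53.13°  →  invalid

δ = 76.18°, invalid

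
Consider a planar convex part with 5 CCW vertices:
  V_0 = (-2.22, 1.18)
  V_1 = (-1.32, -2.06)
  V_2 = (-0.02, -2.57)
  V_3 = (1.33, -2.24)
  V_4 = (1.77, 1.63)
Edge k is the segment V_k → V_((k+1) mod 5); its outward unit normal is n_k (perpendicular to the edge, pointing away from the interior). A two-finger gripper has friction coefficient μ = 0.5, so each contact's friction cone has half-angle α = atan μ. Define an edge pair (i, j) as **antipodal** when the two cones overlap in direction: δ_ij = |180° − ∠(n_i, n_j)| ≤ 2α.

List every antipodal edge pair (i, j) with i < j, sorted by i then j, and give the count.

α = atan 0.5 = 26.57°;  2α = 53.13°
n_0 = (-0.9635, -0.2676)
n_1 = (-0.3652, -0.9309)
n_2 = (+0.2375, -0.9714)
n_3 = (+0.9936, -0.1130)
n_4 = (-0.1121, +0.9937)
  (0,1): δ = 126.94°  ·
  (0,2): δ = 91.79°  ·
  (0,3): δ = 22.01°  ✓
  (0,4): δ = 80.91°  ·
  (1,2): δ = 144.84°  ·
  (1,3): δ = 75.07°  ·
  (1,4): δ = 27.86°  ✓
  (2,3): δ = 110.22°  ·
  (2,4): δ = 7.30°  ✓
  (3,4): δ = 77.08°  ·
antipodal pairs: 3

count = 3; pairs: (0,3), (1,4), (2,4)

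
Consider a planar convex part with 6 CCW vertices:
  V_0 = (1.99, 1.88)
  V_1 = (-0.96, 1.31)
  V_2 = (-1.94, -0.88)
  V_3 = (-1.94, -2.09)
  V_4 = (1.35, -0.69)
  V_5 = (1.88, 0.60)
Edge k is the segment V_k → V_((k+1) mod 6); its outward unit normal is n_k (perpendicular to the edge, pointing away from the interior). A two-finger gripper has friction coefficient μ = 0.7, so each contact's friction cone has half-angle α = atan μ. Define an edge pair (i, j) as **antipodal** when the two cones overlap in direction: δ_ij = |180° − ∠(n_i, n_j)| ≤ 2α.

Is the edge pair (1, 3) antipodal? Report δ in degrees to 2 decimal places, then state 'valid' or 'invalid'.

δ = 42.84°, valid

α = atan 0.7 = 34.99°;  2α = 69.98°
edge 1: e_1 = (-0.98, -2.19);  n_1 = (-0.9128, +0.4085)
edge 3: e_3 = (+3.29, +1.40);  n_3 = (+0.3916, -0.9202)
∠(n_1, n_3) = 137.16°
δ = |180° − 137.16°| = 42.84°
42.84° ≤ 2α = 69.98°  →  valid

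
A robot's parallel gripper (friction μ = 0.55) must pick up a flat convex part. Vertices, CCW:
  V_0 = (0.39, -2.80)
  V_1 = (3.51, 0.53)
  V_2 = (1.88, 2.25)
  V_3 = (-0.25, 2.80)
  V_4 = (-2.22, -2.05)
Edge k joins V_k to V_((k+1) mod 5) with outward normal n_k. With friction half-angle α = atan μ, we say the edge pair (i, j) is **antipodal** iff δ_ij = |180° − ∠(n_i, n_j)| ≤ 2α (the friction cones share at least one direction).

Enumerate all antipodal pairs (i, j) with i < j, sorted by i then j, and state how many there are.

α = atan 0.55 = 28.81°;  2α = 57.62°
n_0 = (+0.7297, -0.6837)
n_1 = (+0.7258, +0.6879)
n_2 = (+0.2500, +0.9682)
n_3 = (-0.9265, +0.3763)
n_4 = (-0.2762, -0.9611)
  (0,1): δ = 93.40°  ·
  (0,2): δ = 61.34°  ·
  (0,3): δ = 21.03°  ✓
  (0,4): δ = 117.10°  ·
  (1,2): δ = 147.94°  ·
  (1,3): δ = 65.57°  ·
  (1,4): δ = 30.51°  ✓
  (2,3): δ = 97.63°  ·
  (2,4): δ = 1.55°  ✓
  (3,4): δ = 83.93°  ·
antipodal pairs: 3

count = 3; pairs: (0,3), (1,4), (2,4)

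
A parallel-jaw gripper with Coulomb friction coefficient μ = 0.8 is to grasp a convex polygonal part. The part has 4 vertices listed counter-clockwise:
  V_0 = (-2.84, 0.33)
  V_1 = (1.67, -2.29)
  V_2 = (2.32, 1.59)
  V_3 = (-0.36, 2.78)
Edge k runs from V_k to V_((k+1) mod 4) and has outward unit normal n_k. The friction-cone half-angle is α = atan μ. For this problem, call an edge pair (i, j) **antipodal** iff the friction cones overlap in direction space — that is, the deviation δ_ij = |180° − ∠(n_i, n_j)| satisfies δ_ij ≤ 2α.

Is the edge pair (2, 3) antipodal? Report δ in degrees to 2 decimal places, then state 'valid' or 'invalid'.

δ = 111.41°, invalid

α = atan 0.8 = 38.66°;  2α = 77.32°
edge 2: e_2 = (-2.68, +1.19);  n_2 = (+0.4058, +0.9140)
edge 3: e_3 = (-2.48, -2.45);  n_3 = (-0.7028, +0.7114)
∠(n_2, n_3) = 68.59°
δ = |180° − 68.59°| = 111.41°
111.41° > 2α = 77.32°  →  invalid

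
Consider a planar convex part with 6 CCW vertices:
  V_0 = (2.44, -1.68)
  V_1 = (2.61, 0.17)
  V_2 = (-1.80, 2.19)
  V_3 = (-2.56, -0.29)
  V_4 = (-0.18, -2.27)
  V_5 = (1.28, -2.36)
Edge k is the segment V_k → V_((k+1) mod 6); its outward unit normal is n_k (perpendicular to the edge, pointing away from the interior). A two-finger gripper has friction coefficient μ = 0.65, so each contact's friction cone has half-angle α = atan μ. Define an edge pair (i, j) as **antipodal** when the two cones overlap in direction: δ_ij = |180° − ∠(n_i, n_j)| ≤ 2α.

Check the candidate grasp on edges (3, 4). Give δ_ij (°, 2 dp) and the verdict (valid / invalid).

δ = 143.77°, invalid

α = atan 0.65 = 33.02°;  2α = 66.05°
edge 3: e_3 = (+2.38, -1.98);  n_3 = (-0.6395, -0.7688)
edge 4: e_4 = (+1.46, -0.09);  n_4 = (-0.0615, -0.9981)
∠(n_3, n_4) = 36.23°
δ = |180° − 36.23°| = 143.77°
143.77° > 2α = 66.05°  →  invalid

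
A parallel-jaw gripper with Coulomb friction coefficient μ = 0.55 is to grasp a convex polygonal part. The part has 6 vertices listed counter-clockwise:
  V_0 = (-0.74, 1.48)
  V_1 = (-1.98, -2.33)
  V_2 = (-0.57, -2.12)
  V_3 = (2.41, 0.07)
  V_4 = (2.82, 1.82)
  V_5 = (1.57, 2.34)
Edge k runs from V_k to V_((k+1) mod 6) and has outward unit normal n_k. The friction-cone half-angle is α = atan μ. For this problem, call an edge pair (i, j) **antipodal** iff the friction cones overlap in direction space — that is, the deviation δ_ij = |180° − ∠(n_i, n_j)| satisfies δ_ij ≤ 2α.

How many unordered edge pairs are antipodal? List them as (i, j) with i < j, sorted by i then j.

α = atan 0.55 = 28.81°;  2α = 57.62°
n_0 = (-0.9509, +0.3095)
n_1 = (+0.1473, -0.9891)
n_2 = (+0.5922, -0.8058)
n_3 = (+0.9736, -0.2281)
n_4 = (+0.3841, +0.9233)
n_5 = (-0.3489, +0.9372)
  (0,1): δ = 63.50°  ·
  (0,2): δ = 35.66°  ✓
  (0,3): δ = 4.84°  ✓
  (0,4): δ = 85.44°  ·
  (0,5): δ = 128.45°  ·
  (1,2): δ = 152.16°  ·
  (1,3): δ = 111.66°  ·
  (1,4): δ = 31.06°  ✓
  (1,5): δ = 11.95°  ✓
  (2,3): δ = 139.50°  ·
  (2,4): δ = 58.90°  ·
  (2,5): δ = 15.89°  ✓
  (3,4): δ = 99.40°  ·
  (3,5): δ = 56.39°  ✓
  (4,5): δ = 136.99°  ·
antipodal pairs: 6

count = 6; pairs: (0,2), (0,3), (1,4), (1,5), (2,5), (3,5)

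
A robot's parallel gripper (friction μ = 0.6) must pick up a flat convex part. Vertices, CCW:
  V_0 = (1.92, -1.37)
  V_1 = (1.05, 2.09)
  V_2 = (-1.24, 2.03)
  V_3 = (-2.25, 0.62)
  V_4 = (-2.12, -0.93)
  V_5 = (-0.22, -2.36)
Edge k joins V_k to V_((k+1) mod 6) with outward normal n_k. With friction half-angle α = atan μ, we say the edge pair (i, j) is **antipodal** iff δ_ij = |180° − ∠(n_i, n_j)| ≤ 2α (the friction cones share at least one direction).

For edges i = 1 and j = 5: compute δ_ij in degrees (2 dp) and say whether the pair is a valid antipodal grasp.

α = atan 0.6 = 30.96°;  2α = 61.93°
edge 1: e_1 = (-2.29, -0.06);  n_1 = (-0.0262, +0.9997)
edge 5: e_5 = (+2.14, +0.99);  n_5 = (+0.4199, -0.9076)
∠(n_1, n_5) = 156.67°
δ = |180° − 156.67°| = 23.33°
23.33° ≤ 2α = 61.93°  →  valid

δ = 23.33°, valid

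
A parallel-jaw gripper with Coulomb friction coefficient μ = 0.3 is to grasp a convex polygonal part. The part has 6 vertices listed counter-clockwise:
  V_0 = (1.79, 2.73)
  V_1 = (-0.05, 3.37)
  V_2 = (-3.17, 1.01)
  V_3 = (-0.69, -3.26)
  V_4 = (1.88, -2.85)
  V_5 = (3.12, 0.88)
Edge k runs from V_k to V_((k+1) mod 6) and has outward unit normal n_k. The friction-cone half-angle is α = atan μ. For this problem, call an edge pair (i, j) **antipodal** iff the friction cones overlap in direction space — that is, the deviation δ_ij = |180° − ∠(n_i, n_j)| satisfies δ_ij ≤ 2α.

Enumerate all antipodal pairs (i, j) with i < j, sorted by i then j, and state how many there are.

count = 3; pairs: (0,3), (1,3), (2,5)

α = atan 0.3 = 16.70°;  2α = 33.40°
n_0 = (+0.3285, +0.9445)
n_1 = (-0.6033, +0.7975)
n_2 = (-0.8647, -0.5022)
n_3 = (+0.1575, -0.9875)
n_4 = (+0.9489, -0.3155)
n_5 = (+0.8120, +0.5837)
  (0,1): δ = 123.72°  ·
  (0,2): δ = 40.67°  ·
  (0,3): δ = 28.24°  ✓
  (0,4): δ = 90.79°  ·
  (0,5): δ = 144.89°  ·
  (1,2): δ = 96.96°  ·
  (1,3): δ = 28.04°  ✓
  (1,4): δ = 34.51°  ·
  (1,5): δ = 88.61°  ·
  (2,3): δ = 111.08°  ·
  (2,4): δ = 48.54°  ·
  (2,5): δ = 5.57°  ✓
  (3,4): δ = 117.45°  ·
  (3,5): δ = 63.35°  ·
  (4,5): δ = 125.90°  ·
antipodal pairs: 3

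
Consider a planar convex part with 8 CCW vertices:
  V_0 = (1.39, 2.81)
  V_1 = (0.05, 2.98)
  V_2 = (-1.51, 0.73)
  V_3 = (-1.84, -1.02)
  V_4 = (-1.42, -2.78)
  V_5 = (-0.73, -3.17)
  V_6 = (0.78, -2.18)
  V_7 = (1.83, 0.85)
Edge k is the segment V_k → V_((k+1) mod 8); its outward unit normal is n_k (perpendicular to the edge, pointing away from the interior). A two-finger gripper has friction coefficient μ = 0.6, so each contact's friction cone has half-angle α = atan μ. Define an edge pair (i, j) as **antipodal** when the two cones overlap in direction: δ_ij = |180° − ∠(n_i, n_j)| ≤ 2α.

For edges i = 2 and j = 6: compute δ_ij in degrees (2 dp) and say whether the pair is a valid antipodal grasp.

α = atan 0.6 = 30.96°;  2α = 61.93°
edge 2: e_2 = (-0.33, -1.75);  n_2 = (-0.9827, +0.1853)
edge 6: e_6 = (+1.05, +3.03);  n_6 = (+0.9449, -0.3274)
∠(n_2, n_6) = 171.57°
δ = |180° − 171.57°| = 8.43°
8.43° ≤ 2α = 61.93°  →  valid

δ = 8.43°, valid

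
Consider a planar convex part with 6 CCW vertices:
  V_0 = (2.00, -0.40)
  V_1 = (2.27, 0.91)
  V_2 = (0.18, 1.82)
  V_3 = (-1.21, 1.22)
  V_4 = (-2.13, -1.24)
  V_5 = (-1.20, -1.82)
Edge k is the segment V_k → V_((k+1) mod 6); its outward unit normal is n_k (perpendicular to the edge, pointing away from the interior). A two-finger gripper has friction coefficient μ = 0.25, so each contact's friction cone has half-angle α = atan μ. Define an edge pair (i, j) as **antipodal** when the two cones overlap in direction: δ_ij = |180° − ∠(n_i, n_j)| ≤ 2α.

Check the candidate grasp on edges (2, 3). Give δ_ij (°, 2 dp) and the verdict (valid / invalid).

δ = 133.85°, invalid

α = atan 0.25 = 14.04°;  2α = 28.07°
edge 2: e_2 = (-1.39, -0.60);  n_2 = (-0.3963, +0.9181)
edge 3: e_3 = (-0.92, -2.46);  n_3 = (-0.9366, +0.3503)
∠(n_2, n_3) = 46.15°
δ = |180° − 46.15°| = 133.85°
133.85° > 2α = 28.07°  →  invalid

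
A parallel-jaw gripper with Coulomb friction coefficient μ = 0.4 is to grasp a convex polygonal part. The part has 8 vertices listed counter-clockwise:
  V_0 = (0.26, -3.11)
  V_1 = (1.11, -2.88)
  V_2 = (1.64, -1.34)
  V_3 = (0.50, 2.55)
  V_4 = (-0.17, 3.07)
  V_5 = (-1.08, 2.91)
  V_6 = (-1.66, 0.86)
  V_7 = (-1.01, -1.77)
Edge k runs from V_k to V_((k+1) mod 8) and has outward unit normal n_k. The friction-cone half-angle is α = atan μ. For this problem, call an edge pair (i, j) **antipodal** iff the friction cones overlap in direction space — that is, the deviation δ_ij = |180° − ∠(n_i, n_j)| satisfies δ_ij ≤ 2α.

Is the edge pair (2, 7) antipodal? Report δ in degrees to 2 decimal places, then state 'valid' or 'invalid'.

α = atan 0.4 = 21.80°;  2α = 43.60°
edge 2: e_2 = (-1.14, +3.89);  n_2 = (+0.9596, +0.2812)
edge 7: e_7 = (+1.27, -1.34);  n_7 = (-0.7258, -0.6879)
∠(n_2, n_7) = 152.87°
δ = |180° − 152.87°| = 27.13°
27.13° ≤ 2α = 43.60°  →  valid

δ = 27.13°, valid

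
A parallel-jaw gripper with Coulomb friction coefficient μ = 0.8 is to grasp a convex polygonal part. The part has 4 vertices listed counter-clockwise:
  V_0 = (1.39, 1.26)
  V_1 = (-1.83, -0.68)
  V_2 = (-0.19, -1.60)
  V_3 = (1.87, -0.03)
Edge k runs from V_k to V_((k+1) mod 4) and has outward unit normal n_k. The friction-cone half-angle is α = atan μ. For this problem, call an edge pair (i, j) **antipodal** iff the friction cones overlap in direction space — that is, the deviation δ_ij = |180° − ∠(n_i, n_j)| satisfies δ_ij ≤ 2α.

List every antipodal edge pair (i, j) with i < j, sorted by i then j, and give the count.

α = atan 0.8 = 38.66°;  2α = 77.32°
n_0 = (-0.5161, +0.8566)
n_1 = (-0.4893, -0.8721)
n_2 = (+0.6062, -0.7953)
n_3 = (+0.9372, +0.3487)
  (0,1): δ = 60.36°  ✓
  (0,2): δ = 6.24°  ✓
  (0,3): δ = 79.34°  ·
  (1,2): δ = 113.40°  ·
  (1,3): δ = 40.30°  ✓
  (2,3): δ = 106.90°  ·
antipodal pairs: 3

count = 3; pairs: (0,1), (0,2), (1,3)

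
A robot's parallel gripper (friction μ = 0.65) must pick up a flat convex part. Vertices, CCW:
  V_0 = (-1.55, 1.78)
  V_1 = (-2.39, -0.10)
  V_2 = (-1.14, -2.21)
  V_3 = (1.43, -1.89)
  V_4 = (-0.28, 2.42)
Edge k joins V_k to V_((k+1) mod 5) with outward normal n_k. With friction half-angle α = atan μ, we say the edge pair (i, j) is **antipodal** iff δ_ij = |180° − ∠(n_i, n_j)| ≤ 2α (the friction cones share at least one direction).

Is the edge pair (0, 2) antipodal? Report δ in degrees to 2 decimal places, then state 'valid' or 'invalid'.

δ = 58.83°, valid

α = atan 0.65 = 33.02°;  2α = 66.05°
edge 0: e_0 = (-0.84, -1.88);  n_0 = (-0.9130, +0.4079)
edge 2: e_2 = (+2.57, +0.32);  n_2 = (+0.1236, -0.9923)
∠(n_0, n_2) = 121.17°
δ = |180° − 121.17°| = 58.83°
58.83° ≤ 2α = 66.05°  →  valid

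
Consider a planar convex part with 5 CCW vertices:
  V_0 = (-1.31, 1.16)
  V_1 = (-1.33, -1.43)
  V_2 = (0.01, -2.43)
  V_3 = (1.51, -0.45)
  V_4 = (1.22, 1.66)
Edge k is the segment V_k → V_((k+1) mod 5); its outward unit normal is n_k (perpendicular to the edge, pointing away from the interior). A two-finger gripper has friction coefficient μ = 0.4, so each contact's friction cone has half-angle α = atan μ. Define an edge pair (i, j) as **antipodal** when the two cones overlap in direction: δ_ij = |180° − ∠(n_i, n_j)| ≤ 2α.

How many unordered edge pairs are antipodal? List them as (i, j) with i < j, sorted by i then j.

α = atan 0.4 = 21.80°;  2α = 43.60°
n_0 = (-1.0000, +0.0077)
n_1 = (-0.5981, -0.8014)
n_2 = (+0.7971, -0.6039)
n_3 = (+0.9907, +0.1362)
n_4 = (-0.1939, +0.9810)
  (0,1): δ = 126.29°  ·
  (0,2): δ = 36.70°  ✓
  (0,3): δ = 8.27°  ✓
  (0,4): δ = 101.62°  ·
  (1,2): δ = 90.41°  ·
  (1,3): δ = 45.44°  ·
  (1,4): δ = 47.91°  ·
  (2,3): δ = 135.03°  ·
  (2,4): δ = 41.67°  ✓
  (3,4): δ = 86.65°  ·
antipodal pairs: 3

count = 3; pairs: (0,2), (0,3), (2,4)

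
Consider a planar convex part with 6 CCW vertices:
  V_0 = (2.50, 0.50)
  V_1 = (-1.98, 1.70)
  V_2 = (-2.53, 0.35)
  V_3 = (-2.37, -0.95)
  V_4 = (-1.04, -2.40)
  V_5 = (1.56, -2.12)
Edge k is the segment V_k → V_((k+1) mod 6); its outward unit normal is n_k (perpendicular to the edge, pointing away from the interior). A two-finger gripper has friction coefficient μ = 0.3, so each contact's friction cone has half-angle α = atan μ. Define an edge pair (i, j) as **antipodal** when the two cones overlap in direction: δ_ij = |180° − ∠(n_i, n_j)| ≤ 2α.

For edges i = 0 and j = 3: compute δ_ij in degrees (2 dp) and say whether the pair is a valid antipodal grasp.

δ = 32.48°, valid

α = atan 0.3 = 16.70°;  2α = 33.40°
edge 0: e_0 = (-4.48, +1.20);  n_0 = (+0.2587, +0.9659)
edge 3: e_3 = (+1.33, -1.45);  n_3 = (-0.7369, -0.6760)
∠(n_0, n_3) = 147.52°
δ = |180° − 147.52°| = 32.48°
32.48° ≤ 2α = 33.40°  →  valid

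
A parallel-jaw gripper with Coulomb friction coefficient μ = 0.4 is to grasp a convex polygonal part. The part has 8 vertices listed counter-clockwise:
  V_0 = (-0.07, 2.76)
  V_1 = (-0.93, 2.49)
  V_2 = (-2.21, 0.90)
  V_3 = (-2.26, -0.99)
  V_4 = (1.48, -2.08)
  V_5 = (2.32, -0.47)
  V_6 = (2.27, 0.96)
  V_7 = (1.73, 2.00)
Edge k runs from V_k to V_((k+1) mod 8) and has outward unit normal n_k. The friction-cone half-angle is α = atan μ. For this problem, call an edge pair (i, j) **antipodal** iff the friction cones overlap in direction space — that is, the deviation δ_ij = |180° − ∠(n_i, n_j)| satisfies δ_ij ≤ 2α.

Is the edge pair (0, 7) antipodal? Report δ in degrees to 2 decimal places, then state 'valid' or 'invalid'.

α = atan 0.4 = 21.80°;  2α = 43.60°
edge 0: e_0 = (-0.86, -0.27);  n_0 = (-0.2995, +0.9541)
edge 7: e_7 = (-1.80, +0.76);  n_7 = (+0.3890, +0.9212)
∠(n_0, n_7) = 40.32°
δ = |180° − 40.32°| = 139.68°
139.68° > 2α = 43.60°  →  invalid

δ = 139.68°, invalid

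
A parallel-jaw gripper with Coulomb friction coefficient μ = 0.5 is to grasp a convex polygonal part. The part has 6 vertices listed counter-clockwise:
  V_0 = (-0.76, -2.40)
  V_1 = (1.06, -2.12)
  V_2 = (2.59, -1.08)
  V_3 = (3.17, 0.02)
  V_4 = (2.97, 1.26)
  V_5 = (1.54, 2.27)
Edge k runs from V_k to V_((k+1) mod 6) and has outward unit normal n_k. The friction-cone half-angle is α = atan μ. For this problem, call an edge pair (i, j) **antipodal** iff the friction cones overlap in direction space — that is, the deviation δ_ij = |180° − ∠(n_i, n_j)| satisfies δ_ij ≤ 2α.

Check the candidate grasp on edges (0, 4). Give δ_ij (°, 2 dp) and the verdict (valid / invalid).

δ = 43.98°, valid

α = atan 0.5 = 26.57°;  2α = 53.13°
edge 0: e_0 = (+1.82, +0.28);  n_0 = (+0.1521, -0.9884)
edge 4: e_4 = (-1.43, +1.01);  n_4 = (+0.5769, +0.8168)
∠(n_0, n_4) = 136.02°
δ = |180° − 136.02°| = 43.98°
43.98° ≤ 2α = 53.13°  →  valid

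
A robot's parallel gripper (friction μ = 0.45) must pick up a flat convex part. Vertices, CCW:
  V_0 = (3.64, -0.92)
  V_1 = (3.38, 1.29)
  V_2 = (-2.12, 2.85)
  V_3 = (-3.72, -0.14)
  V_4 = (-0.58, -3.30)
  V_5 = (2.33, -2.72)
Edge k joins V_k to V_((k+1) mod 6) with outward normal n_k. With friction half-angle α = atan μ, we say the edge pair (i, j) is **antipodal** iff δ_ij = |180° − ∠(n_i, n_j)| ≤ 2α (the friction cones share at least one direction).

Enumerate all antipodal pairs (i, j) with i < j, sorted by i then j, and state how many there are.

count = 5; pairs: (0,2), (0,3), (1,3), (1,4), (2,5)

α = atan 0.45 = 24.23°;  2α = 48.46°
n_0 = (+0.9932, +0.1168)
n_1 = (+0.2729, +0.9621)
n_2 = (-0.8817, +0.4718)
n_3 = (-0.7093, -0.7049)
n_4 = (+0.1955, -0.9807)
n_5 = (+0.8085, -0.5884)
  (0,1): δ = 112.55°  ·
  (0,2): δ = 34.86°  ✓
  (0,3): δ = 38.11°  ✓
  (0,4): δ = 94.56°  ·
  (0,5): δ = 137.24°  ·
  (1,2): δ = 102.32°  ·
  (1,3): δ = 29.35°  ✓
  (1,4): δ = 27.11°  ✓
  (1,5): δ = 69.79°  ·
  (2,3): δ = 107.03°  ·
  (2,4): δ = 50.58°  ·
  (2,5): δ = 7.89°  ✓
  (3,4): δ = 123.55°  ·
  (3,5): δ = 80.86°  ·
  (4,5): δ = 137.32°  ·
antipodal pairs: 5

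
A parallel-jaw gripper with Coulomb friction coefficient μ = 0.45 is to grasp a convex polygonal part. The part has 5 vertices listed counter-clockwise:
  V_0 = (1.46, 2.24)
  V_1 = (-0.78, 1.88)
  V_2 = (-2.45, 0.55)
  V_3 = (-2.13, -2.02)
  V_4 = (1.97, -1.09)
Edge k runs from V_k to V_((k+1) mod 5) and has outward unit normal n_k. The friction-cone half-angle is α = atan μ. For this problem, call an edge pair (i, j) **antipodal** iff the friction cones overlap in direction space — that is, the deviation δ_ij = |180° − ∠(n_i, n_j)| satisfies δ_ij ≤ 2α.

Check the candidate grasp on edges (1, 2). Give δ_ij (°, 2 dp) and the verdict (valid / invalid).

δ = 121.44°, invalid

α = atan 0.45 = 24.23°;  2α = 48.46°
edge 1: e_1 = (-1.67, -1.33);  n_1 = (-0.6230, +0.7822)
edge 2: e_2 = (+0.32, -2.57);  n_2 = (-0.9923, -0.1236)
∠(n_1, n_2) = 58.56°
δ = |180° − 58.56°| = 121.44°
121.44° > 2α = 48.46°  →  invalid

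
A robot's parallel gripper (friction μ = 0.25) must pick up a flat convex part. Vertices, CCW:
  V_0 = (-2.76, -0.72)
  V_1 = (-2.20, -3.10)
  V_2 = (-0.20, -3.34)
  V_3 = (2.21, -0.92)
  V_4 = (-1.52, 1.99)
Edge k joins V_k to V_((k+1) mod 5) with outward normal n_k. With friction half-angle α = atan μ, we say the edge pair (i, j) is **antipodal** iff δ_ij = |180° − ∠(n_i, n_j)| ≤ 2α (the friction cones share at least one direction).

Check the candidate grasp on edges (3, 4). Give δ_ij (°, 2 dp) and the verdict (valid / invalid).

δ = 76.63°, invalid

α = atan 0.25 = 14.04°;  2α = 28.07°
edge 3: e_3 = (-3.73, +2.91);  n_3 = (+0.6151, +0.7884)
edge 4: e_4 = (-1.24, -2.71);  n_4 = (-0.9093, +0.4161)
∠(n_3, n_4) = 103.37°
δ = |180° − 103.37°| = 76.63°
76.63° > 2α = 28.07°  →  invalid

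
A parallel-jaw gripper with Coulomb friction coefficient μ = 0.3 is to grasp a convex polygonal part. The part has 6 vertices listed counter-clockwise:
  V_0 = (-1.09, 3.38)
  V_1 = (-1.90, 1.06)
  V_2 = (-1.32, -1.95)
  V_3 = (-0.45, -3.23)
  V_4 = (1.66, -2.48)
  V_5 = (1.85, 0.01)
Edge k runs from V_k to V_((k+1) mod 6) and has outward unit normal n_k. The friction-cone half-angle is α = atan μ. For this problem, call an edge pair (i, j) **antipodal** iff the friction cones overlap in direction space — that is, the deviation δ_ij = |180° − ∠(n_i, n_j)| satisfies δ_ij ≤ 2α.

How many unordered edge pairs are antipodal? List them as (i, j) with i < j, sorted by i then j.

α = atan 0.3 = 16.70°;  2α = 33.40°
n_0 = (-0.9441, +0.3296)
n_1 = (-0.9819, -0.1892)
n_2 = (-0.8270, -0.5621)
n_3 = (+0.3349, -0.9422)
n_4 = (+0.9971, -0.0761)
n_5 = (+0.7535, +0.6574)
  (0,1): δ = 149.85°  ·
  (0,2): δ = 126.55°  ·
  (0,3): δ = 51.19°  ·
  (0,4): δ = 14.88°  ✓
  (0,5): δ = 60.35°  ·
  (1,2): δ = 156.70°  ·
  (1,3): δ = 81.34°  ·
  (1,4): δ = 15.27°  ✓
  (1,5): δ = 30.19°  ✓
  (2,3): δ = 104.64°  ·
  (2,4): δ = 38.57°  ·
  (2,5): δ = 6.90°  ✓
  (3,4): δ = 113.93°  ·
  (3,5): δ = 68.47°  ·
  (4,5): δ = 134.53°  ·
antipodal pairs: 4

count = 4; pairs: (0,4), (1,4), (1,5), (2,5)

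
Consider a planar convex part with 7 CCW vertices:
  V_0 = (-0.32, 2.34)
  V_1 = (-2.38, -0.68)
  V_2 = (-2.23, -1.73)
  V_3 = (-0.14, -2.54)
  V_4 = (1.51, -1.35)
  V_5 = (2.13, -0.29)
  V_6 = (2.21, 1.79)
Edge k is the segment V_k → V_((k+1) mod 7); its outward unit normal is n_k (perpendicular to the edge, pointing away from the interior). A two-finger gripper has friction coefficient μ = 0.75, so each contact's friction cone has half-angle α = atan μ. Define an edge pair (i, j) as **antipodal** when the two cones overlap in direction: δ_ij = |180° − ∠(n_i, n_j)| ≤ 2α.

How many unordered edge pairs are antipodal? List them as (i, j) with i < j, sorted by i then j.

count = 11; pairs: (0,3), (0,4), (0,5), (1,3), (1,4), (1,5), (1,6), (2,5), (2,6), (3,6), (4,6)

α = atan 0.75 = 36.87°;  2α = 73.74°
n_0 = (-0.8261, +0.5635)
n_1 = (-0.9899, -0.1414)
n_2 = (-0.3614, -0.9324)
n_3 = (+0.5850, -0.8111)
n_4 = (+0.8632, -0.5049)
n_5 = (+0.9993, -0.0384)
n_6 = (+0.2124, +0.9772)
  (0,1): δ = 137.57°  ·
  (0,2): δ = 76.89°  ·
  (0,3): δ = 19.90°  ✓
  (0,4): δ = 3.98°  ✓
  (0,5): δ = 32.10°  ✓
  (0,6): δ = 112.03°  ·
  (1,2): δ = 119.31°  ·
  (1,3): δ = 62.33°  ✓
  (1,4): δ = 38.45°  ✓
  (1,5): δ = 10.33°  ✓
  (1,6): δ = 69.61°  ✓
  (2,3): δ = 123.02°  ·
  (2,4): δ = 99.14°  ·
  (2,5): δ = 71.02°  ✓
  (2,6): δ = 8.92°  ✓
  (3,4): δ = 156.12°  ·
  (3,5): δ = 128.00°  ·
  (3,6): δ = 48.06°  ✓
  (4,5): δ = 151.88°  ·
  (4,6): δ = 71.94°  ✓
  (5,6): δ = 100.06°  ·
antipodal pairs: 11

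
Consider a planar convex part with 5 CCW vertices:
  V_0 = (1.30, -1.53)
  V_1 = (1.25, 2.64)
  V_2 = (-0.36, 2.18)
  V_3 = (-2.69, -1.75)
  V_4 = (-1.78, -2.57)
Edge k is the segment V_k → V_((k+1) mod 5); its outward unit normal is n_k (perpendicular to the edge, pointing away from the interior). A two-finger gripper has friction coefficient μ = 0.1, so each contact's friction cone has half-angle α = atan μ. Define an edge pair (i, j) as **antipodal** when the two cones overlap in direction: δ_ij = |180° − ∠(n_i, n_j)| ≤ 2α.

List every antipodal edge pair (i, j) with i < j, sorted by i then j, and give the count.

α = atan 0.1 = 5.71°;  2α = 11.42°
n_0 = (+0.9999, +0.0120)
n_1 = (-0.2747, +0.9615)
n_2 = (-0.8602, +0.5100)
n_3 = (-0.6694, -0.7429)
n_4 = (+0.3199, -0.9474)
  (0,1): δ = 74.74°  ·
  (0,2): δ = 31.35°  ·
  (0,3): δ = 47.29°  ·
  (0,4): δ = 107.97°  ·
  (1,2): δ = 136.61°  ·
  (1,3): δ = 57.97°  ·
  (1,4): δ = 2.71°  ✓
  (2,3): δ = 101.36°  ·
  (2,4): δ = 40.68°  ·
  (3,4): δ = 119.32°  ·
antipodal pairs: 1

count = 1; pairs: (1,4)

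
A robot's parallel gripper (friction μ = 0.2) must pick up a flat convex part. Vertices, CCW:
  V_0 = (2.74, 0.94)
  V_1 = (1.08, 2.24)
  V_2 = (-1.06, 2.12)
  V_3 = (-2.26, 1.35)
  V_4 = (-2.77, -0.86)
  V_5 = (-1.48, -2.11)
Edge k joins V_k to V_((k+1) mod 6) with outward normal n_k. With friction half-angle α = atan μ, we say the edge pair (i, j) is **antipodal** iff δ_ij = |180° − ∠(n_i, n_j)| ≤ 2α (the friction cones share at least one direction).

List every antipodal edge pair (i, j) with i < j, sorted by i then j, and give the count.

α = atan 0.2 = 11.31°;  2α = 22.62°
n_0 = (+0.6166, +0.7873)
n_1 = (-0.0560, +0.9984)
n_2 = (-0.5400, +0.8416)
n_3 = (-0.9744, +0.2249)
n_4 = (-0.6959, -0.7182)
n_5 = (+0.5858, -0.8105)
  (0,1): δ = 138.72°  ·
  (0,2): δ = 109.25°  ·
  (0,3): δ = 64.93°  ·
  (0,4): δ = 6.03°  ✓
  (0,5): δ = 73.92°  ·
  (1,2): δ = 150.52°  ·
  (1,3): δ = 106.20°  ·
  (1,4): δ = 47.31°  ·
  (1,5): δ = 32.65°  ·
  (2,3): δ = 135.68°  ·
  (2,4): δ = 76.78°  ·
  (2,5): δ = 3.17°  ✓
  (3,4): δ = 121.10°  ·
  (3,5): δ = 41.15°  ·
  (4,5): δ = 100.04°  ·
antipodal pairs: 2

count = 2; pairs: (0,4), (2,5)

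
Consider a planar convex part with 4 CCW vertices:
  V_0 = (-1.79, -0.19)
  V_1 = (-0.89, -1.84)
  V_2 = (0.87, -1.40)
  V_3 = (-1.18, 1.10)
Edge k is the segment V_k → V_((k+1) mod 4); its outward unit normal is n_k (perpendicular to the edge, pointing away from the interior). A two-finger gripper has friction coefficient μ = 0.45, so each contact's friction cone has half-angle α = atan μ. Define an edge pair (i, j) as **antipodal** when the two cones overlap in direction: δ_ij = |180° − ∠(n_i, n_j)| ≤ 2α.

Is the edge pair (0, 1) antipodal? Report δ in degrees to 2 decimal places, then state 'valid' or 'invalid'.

δ = 104.57°, invalid

α = atan 0.45 = 24.23°;  2α = 48.46°
edge 0: e_0 = (+0.90, -1.65);  n_0 = (-0.8779, -0.4789)
edge 1: e_1 = (+1.76, +0.44);  n_1 = (+0.2425, -0.9701)
∠(n_0, n_1) = 75.43°
δ = |180° − 75.43°| = 104.57°
104.57° > 2α = 48.46°  →  invalid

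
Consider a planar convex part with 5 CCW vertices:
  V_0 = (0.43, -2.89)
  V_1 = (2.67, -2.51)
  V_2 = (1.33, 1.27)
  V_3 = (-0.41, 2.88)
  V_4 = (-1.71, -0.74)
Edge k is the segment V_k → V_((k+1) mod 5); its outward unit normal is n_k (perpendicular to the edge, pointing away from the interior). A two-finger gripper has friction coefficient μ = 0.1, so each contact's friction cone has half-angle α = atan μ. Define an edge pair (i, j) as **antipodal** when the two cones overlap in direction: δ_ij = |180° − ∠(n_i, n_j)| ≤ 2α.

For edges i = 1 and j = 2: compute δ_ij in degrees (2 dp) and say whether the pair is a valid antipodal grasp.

δ = 152.30°, invalid

α = atan 0.1 = 5.71°;  2α = 11.42°
edge 1: e_1 = (-1.34, +3.78);  n_1 = (+0.9425, +0.3341)
edge 2: e_2 = (-1.74, +1.61);  n_2 = (+0.6792, +0.7340)
∠(n_1, n_2) = 27.70°
δ = |180° − 27.70°| = 152.30°
152.30° > 2α = 11.42°  →  invalid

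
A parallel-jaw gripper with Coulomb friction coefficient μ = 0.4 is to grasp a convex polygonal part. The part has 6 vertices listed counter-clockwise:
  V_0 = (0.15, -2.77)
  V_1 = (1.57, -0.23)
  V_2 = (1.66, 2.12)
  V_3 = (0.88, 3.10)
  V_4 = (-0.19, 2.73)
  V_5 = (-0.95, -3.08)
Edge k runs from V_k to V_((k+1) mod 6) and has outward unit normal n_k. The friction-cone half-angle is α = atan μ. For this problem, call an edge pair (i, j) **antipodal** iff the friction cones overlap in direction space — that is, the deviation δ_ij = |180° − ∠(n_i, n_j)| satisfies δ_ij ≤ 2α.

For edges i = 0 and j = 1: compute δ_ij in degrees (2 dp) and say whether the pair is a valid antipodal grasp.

α = atan 0.4 = 21.80°;  2α = 43.60°
edge 0: e_0 = (+1.42, +2.54);  n_0 = (+0.8729, -0.4880)
edge 1: e_1 = (+0.09, +2.35);  n_1 = (+0.9993, -0.0383)
∠(n_0, n_1) = 27.01°
δ = |180° − 27.01°| = 152.99°
152.99° > 2α = 43.60°  →  invalid

δ = 152.99°, invalid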